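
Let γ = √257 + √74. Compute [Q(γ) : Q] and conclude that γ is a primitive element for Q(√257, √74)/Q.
[Q(γ) : Q] = 4 (equivalently, Q(γ) = Q(√257, √74))

Obviously Q(γ) ⊆ Q(√257, √74), and [Q(√257, √74):Q] = 4 (since 257, 74 are distinct squarefree integers > 1 with 19018 not a perfect square). To show equality we compute the minimal polynomial of γ. From γ = √257 + √74: γ^2 = 257 + 2√(19018) + 74 = 331 + 2√(19018), so γ^2 - 331 = 2√(19018); squaring, (γ^2 - 331)^2 = 4·19018, i.e. γ^4 - 662γ^2 + 109561 - 76072 = 0, i.e. γ^4 - 662γ^2 + 33489 = 0. So γ is a root of x^4 - 662x^2 + 33489. This polynomial is irreducible over Q: it has no rational root (each ±√257 ± √74 is irrational), and any factorization into two quadratics over Q would force √(19018) ∈ Q (pairing opposite roots) or √257, √74 ∈ Q (other pairings), all impossible. Hence [Q(γ):Q] = 4 = [Q(√257, √74):Q], so Q(γ) = Q(√257, √74).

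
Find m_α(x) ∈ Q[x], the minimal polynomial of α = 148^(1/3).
m_α(x) = x^3 - 148

α satisfies α^3 = 148, so x^3 - 148 annihilates α. By the rational root test, a rational root p/q (in lowest terms) of x^3 - 148 would satisfy p^3 = 148 q^3, forcing q = 1 and p^3 = 148; but 148 is not a perfect cube, contradiction. A monic cubic over Q with no rational root is irreducible (any nontrivial factorization would include a linear factor). Hence x^3 - 148 is the minimal polynomial of α, and in particular [Q(α):Q] = 3.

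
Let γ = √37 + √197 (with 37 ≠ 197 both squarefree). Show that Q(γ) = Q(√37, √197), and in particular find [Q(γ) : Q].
[Q(γ) : Q] = 4 (equivalently, Q(γ) = Q(√37, √197))

Obviously Q(γ) ⊆ Q(√37, √197), and [Q(√37, √197):Q] = 4 (since 37, 197 are distinct squarefree integers > 1 with 7289 not a perfect square). To show equality we compute the minimal polynomial of γ. From γ = √37 + √197: γ^2 = 37 + 2√(7289) + 197 = 234 + 2√(7289), so γ^2 - 234 = 2√(7289); squaring, (γ^2 - 234)^2 = 4·7289, i.e. γ^4 - 468γ^2 + 54756 - 29156 = 0, i.e. γ^4 - 468γ^2 + 25600 = 0. So γ is a root of x^4 - 468x^2 + 25600. This polynomial is irreducible over Q: it has no rational root (each ±√37 ± √197 is irrational), and any factorization into two quadratics over Q would force √(7289) ∈ Q (pairing opposite roots) or √37, √197 ∈ Q (other pairings), all impossible. Hence [Q(γ):Q] = 4 = [Q(√37, √197):Q], so Q(γ) = Q(√37, √197).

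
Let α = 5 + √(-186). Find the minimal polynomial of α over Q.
m_α(x) = x^2 - 10x + 211

From α - 5 = √(-186), squaring gives (α - 5)^2 = -186, i.e. α^2 - 10α + 25 = -186, so α^2 - 10α + 211 = 0. The discriminant of x^2 - 10x + 211 is (-10)^2 - 4·(211) = 100 - 844 = -744, and 4·(-186) is not a perfect square in Q since -186 is squarefree and ≠ 1. Hence x^2 - 10x + 211 is irreducible over Q and is the minimal polynomial of α.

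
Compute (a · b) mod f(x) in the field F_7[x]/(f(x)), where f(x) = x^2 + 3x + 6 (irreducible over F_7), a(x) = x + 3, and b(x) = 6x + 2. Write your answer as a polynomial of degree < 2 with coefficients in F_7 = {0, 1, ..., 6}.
a · b ≡ 2x + 5 (mod f(x))

Multiply in F_7[x]: a(x)·b(x) = (x + 3)·(6x + 2) = 6x^2 + 6x + 6. This has degree ≥ 2, so divide by f(x) over F_7: 6x^2 + 6x + 6 = (6)·(x^2 + 3x + 6) + (2x + 5). Hence a·b ≡ 2x + 5 (mod f). (F_7[x]/(f) is a field with 7^2 = 49 elements since f is irreducible of degree 2.)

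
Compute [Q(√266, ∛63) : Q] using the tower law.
[Q(√266, ∛63) : Q] = 6

Let L = Q(√266, ∛63). Since Q(√266) ⊂ L and [Q(√266):Q] = 2, the tower law gives 2 | [L:Q]. Likewise Q(∛63) ⊂ L with [Q(∛63):Q] = 3 (because 63 is not a perfect cube), so 3 | [L:Q]. As gcd(2,3) = 1, [L:Q] is divisible by 6. Conversely L is generated over Q by √266 and ∛63, so [L:Q] ≤ 2·3 = 6. Therefore [Q(√266, ∛63) : Q] = 6.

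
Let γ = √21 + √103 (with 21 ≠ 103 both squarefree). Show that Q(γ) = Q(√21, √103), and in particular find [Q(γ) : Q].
[Q(γ) : Q] = 4 (equivalently, Q(γ) = Q(√21, √103))

Obviously Q(γ) ⊆ Q(√21, √103), and [Q(√21, √103):Q] = 4 (since 21, 103 are distinct squarefree integers > 1 with 2163 not a perfect square). To show equality we compute the minimal polynomial of γ. From γ = √21 + √103: γ^2 = 21 + 2√(2163) + 103 = 124 + 2√(2163), so γ^2 - 124 = 2√(2163); squaring, (γ^2 - 124)^2 = 4·2163, i.e. γ^4 - 248γ^2 + 15376 - 8652 = 0, i.e. γ^4 - 248γ^2 + 6724 = 0. So γ is a root of x^4 - 248x^2 + 6724. This polynomial is irreducible over Q: it has no rational root (each ±√21 ± √103 is irrational), and any factorization into two quadratics over Q would force √(2163) ∈ Q (pairing opposite roots) or √21, √103 ∈ Q (other pairings), all impossible. Hence [Q(γ):Q] = 4 = [Q(√21, √103):Q], so Q(γ) = Q(√21, √103).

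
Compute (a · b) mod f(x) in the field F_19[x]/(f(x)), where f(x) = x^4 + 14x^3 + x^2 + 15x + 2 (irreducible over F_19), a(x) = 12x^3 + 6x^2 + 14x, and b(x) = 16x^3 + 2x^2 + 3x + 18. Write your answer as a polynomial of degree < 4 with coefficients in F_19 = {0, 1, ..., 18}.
a · b ≡ 9x^3 + 12x^2 + 5x + 3 (mod f(x))

Multiply in F_19[x]: a(x)·b(x) = (12x^3 + 6x^2 + 14x)·(16x^3 + 2x^2 + 3x + 18) = 2x^6 + 6x^5 + 6x^4 + 15x^3 + 17x^2 + 5x. This has degree ≥ 4, so divide by f(x) over F_19: 2x^6 + 6x^5 + 6x^4 + 15x^3 + 17x^2 + 5x = (2x^2 + 16x + 8)·(x^4 + 14x^3 + x^2 + 15x + 2) + (9x^3 + 12x^2 + 5x + 3). Hence a·b ≡ 9x^3 + 12x^2 + 5x + 3 (mod f). (F_19[x]/(f) is a field with 19^4 = 130321 elements since f is irreducible of degree 4.)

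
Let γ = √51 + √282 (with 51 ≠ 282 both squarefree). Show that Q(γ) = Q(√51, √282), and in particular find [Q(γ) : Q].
[Q(γ) : Q] = 4 (equivalently, Q(γ) = Q(√51, √282))

Obviously Q(γ) ⊆ Q(√51, √282), and [Q(√51, √282):Q] = 4 (since 51, 282 are distinct squarefree integers > 1 with 14382 not a perfect square). To show equality we compute the minimal polynomial of γ. From γ = √51 + √282: γ^2 = 51 + 2√(14382) + 282 = 333 + 2√(14382), so γ^2 - 333 = 2√(14382); squaring, (γ^2 - 333)^2 = 4·14382, i.e. γ^4 - 666γ^2 + 110889 - 57528 = 0, i.e. γ^4 - 666γ^2 + 53361 = 0. So γ is a root of x^4 - 666x^2 + 53361. This polynomial is irreducible over Q: it has no rational root (each ±√51 ± √282 is irrational), and any factorization into two quadratics over Q would force √(14382) ∈ Q (pairing opposite roots) or √51, √282 ∈ Q (other pairings), all impossible. Hence [Q(γ):Q] = 4 = [Q(√51, √282):Q], so Q(γ) = Q(√51, √282).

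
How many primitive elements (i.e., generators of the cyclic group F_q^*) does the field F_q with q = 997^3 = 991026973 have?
There are φ(991026972) = 291185280 primitive elements

F_q^* is cyclic of order q - 1 = 991026972. A cyclic group of order m has exactly φ(m) generators. Here m = 991026972 = 2^2 · 3^2 · 13 · 31 · 83 · 823, so the number of primitive elements is φ(991026972) = 291185280.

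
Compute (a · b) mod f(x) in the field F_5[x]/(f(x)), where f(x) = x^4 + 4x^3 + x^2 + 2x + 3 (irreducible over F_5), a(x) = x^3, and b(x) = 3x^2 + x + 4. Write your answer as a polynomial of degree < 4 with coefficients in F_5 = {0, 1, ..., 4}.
a · b ≡ 3x + 3 (mod f(x))

Multiply in F_5[x]: a(x)·b(x) = (x^3)·(3x^2 + x + 4) = 3x^5 + x^4 + 4x^3. This has degree ≥ 4, so divide by f(x) over F_5: 3x^5 + x^4 + 4x^3 = (3x + 4)·(x^4 + 4x^3 + x^2 + 2x + 3) + (3x + 3). Hence a·b ≡ 3x + 3 (mod f). (F_5[x]/(f) is a field with 5^4 = 625 elements since f is irreducible of degree 4.)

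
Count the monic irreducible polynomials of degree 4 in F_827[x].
There are 116939548278 monic irreducible polynomials of degree 4 over F_827

Each element of F_{827^4} that lies in no proper subfield is a root of exactly one monic irreducible of degree 4 over F_827, and each such polynomial has 4 distinct roots in F_{827^4}. By Möbius inversion the count is N_827(4) = (1/4) Σ_{d|4} μ(4/d) · 827^d = (1/4)(μ(4)·827^1 + μ(2)·827^2 + μ(1)·827^4) = 467758193112/4 = 116939548278.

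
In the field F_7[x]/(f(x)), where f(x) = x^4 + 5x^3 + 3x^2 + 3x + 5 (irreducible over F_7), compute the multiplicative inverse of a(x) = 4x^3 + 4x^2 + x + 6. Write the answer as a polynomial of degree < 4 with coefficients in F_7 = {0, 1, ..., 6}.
a(x)^(-1) ≡ 5x^3 + 3x^2 + 5 (mod f(x))

Since f is irreducible over F_7, F_7[x]/(f) is a field and a(x) ≠ 0 has an inverse. Apply the extended Euclidean algorithm to f(x) and a(x) in F_7[x]: f(x) = (2x + 1)·a(x) + (4x^2 + 4x + 6);  a(x) = (x)·(4x^2 + 4x + 6) + (2x + 6);  (4x^2 + 4x + 6) = (2x + 3)·(2x + 6) + (2). The last nonzero remainder is the constant 2 = gcd(f, a) in F_7. Back-substituting through the division chain expresses 2 = s(x)·a(x) + t(x)·f(x) with s(x) ≡ 3x^3 + 6x^2 + 3 (mod f), so (3x^3 + 6x^2 + 3)·a(x) ≡ 2 (mod f). Multiplying by 2^(-1) ≡ 4 in F_7 gives a(x)^(-1) ≡ 4·(3x^3 + 6x^2 + 3) ≡ 5x^3 + 3x^2 + 5 (mod f). Check: (4x^3 + 4x^2 + x + 6)·(5x^3 + 3x^2 + 5) = 6x^6 + 4x^5 + 3x^4 + 4x^3 + 3x^2 + 5x + 2 ≡ 1 (mod x^4 + 5x^3 + 3x^2 + 3x + 5).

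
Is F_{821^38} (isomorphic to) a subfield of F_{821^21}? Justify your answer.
No: F_{821^38} is not a subfield of F_{821^21}

F_{p^m} embeds in F_{p^n} iff m | n. Here 38 ∤ 21 (since 21 = 0·38 + 21 with remainder 21 ≠ 0), so F_{821^38} is not a subfield of F_{821^21}. Equivalently: if it were, the tower law would give 38 = [F_{821^38}:F_821] dividing [F_{821^21}:F_821] = 21, contradiction.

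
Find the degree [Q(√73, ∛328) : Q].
[Q(√73, ∛328) : Q] = 6

Let L = Q(√73, ∛328). Since Q(√73) ⊂ L and [Q(√73):Q] = 2, the tower law gives 2 | [L:Q]. Likewise Q(∛328) ⊂ L with [Q(∛328):Q] = 3 (because 328 is not a perfect cube), so 3 | [L:Q]. As gcd(2,3) = 1, [L:Q] is divisible by 6. Conversely L is generated over Q by √73 and ∛328, so [L:Q] ≤ 2·3 = 6. Therefore [Q(√73, ∛328) : Q] = 6.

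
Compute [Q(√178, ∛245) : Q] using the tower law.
[Q(√178, ∛245) : Q] = 6

Let L = Q(√178, ∛245). Since Q(√178) ⊂ L and [Q(√178):Q] = 2, the tower law gives 2 | [L:Q]. Likewise Q(∛245) ⊂ L with [Q(∛245):Q] = 3 (because 245 is not a perfect cube), so 3 | [L:Q]. As gcd(2,3) = 1, [L:Q] is divisible by 6. Conversely L is generated over Q by √178 and ∛245, so [L:Q] ≤ 2·3 = 6. Therefore [Q(√178, ∛245) : Q] = 6.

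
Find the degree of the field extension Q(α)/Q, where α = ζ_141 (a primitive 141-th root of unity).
[Q(α):Q] = 92

The minimal polynomial of ζ_141 over Q is the 141-th cyclotomic polynomial Φ_141(x), which is irreducible over Q and has degree φ(141) = 92. Hence [Q(α):Q] = φ(141) = 92.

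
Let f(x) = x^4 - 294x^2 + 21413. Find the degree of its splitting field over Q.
[K : Q] = 4

Solving the quadratic in x^2: x^2 = (294 ± √(294^2 - 4·21413))/2 = (294 ± √784)/2 = (294 ± 28)/2, giving x^2 = 161 or x^2 = 133. So f(x) = (x^2 - 161)(x^2 - 133) and the roots of f are ±√161, ±√133. Hence the splitting field is K = Q(√161, √133). Since 161 and 133 are distinct squarefree integers > 1, their product 21413 is not a perfect square, so √133 ∉ Q(√161). By the tower law [K:Q] = [Q(√161,√133):Q(√161)] · [Q(√161):Q] = 2 · 2 = 4.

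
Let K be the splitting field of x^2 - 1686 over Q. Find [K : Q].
[K : Q] = 2

f(x) = x^2 - 1686 factors as (x - √1686)(x + √1686). The splitting field is K = Q(√1686). Since 1686 is squarefree and > 1, it is not a perfect square, so x^2 - 1686 is irreducible over Q and [Q(√1686) : Q] = 2. Hence [K : Q] = 2.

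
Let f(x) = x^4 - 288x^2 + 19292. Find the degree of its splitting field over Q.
[K : Q] = 4

Solving the quadratic in x^2: x^2 = (288 ± √(288^2 - 4·19292))/2 = (288 ± √5776)/2 = (288 ± 76)/2, giving x^2 = 106 or x^2 = 182. So f(x) = (x^2 - 106)(x^2 - 182) and the roots of f are ±√106, ±√182. Hence the splitting field is K = Q(√106, √182). Since 106 and 182 are distinct squarefree integers > 1, their product 19292 is not a perfect square, so √182 ∉ Q(√106). By the tower law [K:Q] = [Q(√106,√182):Q(√106)] · [Q(√106):Q] = 2 · 2 = 4.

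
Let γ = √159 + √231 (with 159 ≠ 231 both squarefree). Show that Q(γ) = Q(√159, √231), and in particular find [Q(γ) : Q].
[Q(γ) : Q] = 4 (equivalently, Q(γ) = Q(√159, √231))

Obviously Q(γ) ⊆ Q(√159, √231), and [Q(√159, √231):Q] = 4 (since 159, 231 are distinct squarefree integers > 1 with 36729 not a perfect square). To show equality we compute the minimal polynomial of γ. From γ = √159 + √231: γ^2 = 159 + 2√(36729) + 231 = 390 + 2√(36729), so γ^2 - 390 = 2√(36729); squaring, (γ^2 - 390)^2 = 4·36729, i.e. γ^4 - 780γ^2 + 152100 - 146916 = 0, i.e. γ^4 - 780γ^2 + 5184 = 0. So γ is a root of x^4 - 780x^2 + 5184. This polynomial is irreducible over Q: it has no rational root (each ±√159 ± √231 is irrational), and any factorization into two quadratics over Q would force √(36729) ∈ Q (pairing opposite roots) or √159, √231 ∈ Q (other pairings), all impossible. Hence [Q(γ):Q] = 4 = [Q(√159, √231):Q], so Q(γ) = Q(√159, √231).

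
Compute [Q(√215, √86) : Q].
[Q(√215, √86) : Q] = 4

[Q(√215):Q] = 2 (min poly x^2 - 215, irreducible since 215 is squarefree > 1). For the top step, suppose √86 ∈ Q(√215), say √86 = c + d√215 with c, d ∈ Q. Squaring: 86 = c^2 + 215d^2 + 2cd√215. Since √215 ∉ Q this forces 2cd = 0. If d = 0 then √86 = c ∈ Q, contradicting 86 squarefree > 1. If c = 0 then 86 = 215d^2, so 215·86 = (215d)^2 is a perfect square in Q — but 215·86 = 18490 is not a perfect square (since 215 and 86 are distinct squarefree integers). Contradiction. Hence √86 ∉ Q(√215), so x^2 - 86 stays irreducible over Q(√215) and [Q(√215, √86) : Q(√215)] = 2. By the tower law, [Q(√215, √86) : Q] = 2 · 2 = 4.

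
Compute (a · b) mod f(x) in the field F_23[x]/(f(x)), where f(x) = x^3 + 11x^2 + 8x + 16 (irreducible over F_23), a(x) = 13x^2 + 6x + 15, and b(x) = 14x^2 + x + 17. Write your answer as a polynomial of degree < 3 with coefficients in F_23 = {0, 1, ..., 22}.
a · b ≡ 18x^2 + 2x + 7 (mod f(x))

Multiply in F_23[x]: a(x)·b(x) = (13x^2 + 6x + 15)·(14x^2 + x + 17) = 21x^4 + 5x^3 + 2x + 2. This has degree ≥ 3, so divide by f(x) over F_23: 21x^4 + 5x^3 + 2x + 2 = (21x + 4)·(x^3 + 11x^2 + 8x + 16) + (18x^2 + 2x + 7). Hence a·b ≡ 18x^2 + 2x + 7 (mod f). (F_23[x]/(f) is a field with 23^3 = 12167 elements since f is irreducible of degree 3.)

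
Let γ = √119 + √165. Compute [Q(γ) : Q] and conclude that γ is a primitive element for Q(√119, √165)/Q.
[Q(γ) : Q] = 4 (equivalently, Q(γ) = Q(√119, √165))

Obviously Q(γ) ⊆ Q(√119, √165), and [Q(√119, √165):Q] = 4 (since 119, 165 are distinct squarefree integers > 1 with 19635 not a perfect square). To show equality we compute the minimal polynomial of γ. From γ = √119 + √165: γ^2 = 119 + 2√(19635) + 165 = 284 + 2√(19635), so γ^2 - 284 = 2√(19635); squaring, (γ^2 - 284)^2 = 4·19635, i.e. γ^4 - 568γ^2 + 80656 - 78540 = 0, i.e. γ^4 - 568γ^2 + 2116 = 0. So γ is a root of x^4 - 568x^2 + 2116. This polynomial is irreducible over Q: it has no rational root (each ±√119 ± √165 is irrational), and any factorization into two quadratics over Q would force √(19635) ∈ Q (pairing opposite roots) or √119, √165 ∈ Q (other pairings), all impossible. Hence [Q(γ):Q] = 4 = [Q(√119, √165):Q], so Q(γ) = Q(√119, √165).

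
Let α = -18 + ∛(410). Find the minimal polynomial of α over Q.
m_α(x) = x^3 + 54x^2 + 972x + 5422

Set β = α + 18 = ∛(410), so β^3 = 410. Then (α + 18)^3 - 410 = 0, i.e. α is a root of g(x) = (x + 18)^3 - 410 = x^3 + 54x^2 + 972x + 5422. Since g(x) = h(x + 18) where h(x) = x^3 - 410, and h is irreducible over Q (because 410 is not a perfect cube, so h has no rational root, and a monic cubic with no rational root is irreducible), g is also irreducible (irreducibility is preserved under the substitution x → x + 18). Hence m_α(x) = x^3 + 54x^2 + 972x + 5422.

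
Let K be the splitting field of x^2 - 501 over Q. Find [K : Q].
[K : Q] = 2

f(x) = x^2 - 501 factors as (x - √501)(x + √501). The splitting field is K = Q(√501). Since 501 is squarefree and > 1, it is not a perfect square, so x^2 - 501 is irreducible over Q and [Q(√501) : Q] = 2. Hence [K : Q] = 2.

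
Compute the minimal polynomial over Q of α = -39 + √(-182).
m_α(x) = x^2 + 78x + 1703

From α + 39 = √(-182), squaring gives (α + 39)^2 = -182, i.e. α^2 + 78α + 1521 = -182, so α^2 + 78α + 1703 = 0. The discriminant of x^2 + 78x + 1703 is (78)^2 - 4·(1703) = 6084 - 6812 = -728, and 4·(-182) is not a perfect square in Q since -182 is squarefree and ≠ 1. Hence x^2 + 78x + 1703 is irreducible over Q and is the minimal polynomial of α.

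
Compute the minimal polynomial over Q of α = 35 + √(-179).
m_α(x) = x^2 - 70x + 1404

From α - 35 = √(-179), squaring gives (α - 35)^2 = -179, i.e. α^2 - 70α + 1225 = -179, so α^2 - 70α + 1404 = 0. The discriminant of x^2 - 70x + 1404 is (-70)^2 - 4·(1404) = 4900 - 5616 = -716, and 4·(-179) is not a perfect square in Q since -179 is squarefree and ≠ 1. Hence x^2 - 70x + 1404 is irreducible over Q and is the minimal polynomial of α.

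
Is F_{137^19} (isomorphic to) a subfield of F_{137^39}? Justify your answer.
No: F_{137^19} is not a subfield of F_{137^39}

F_{p^m} embeds in F_{p^n} iff m | n. Here 19 ∤ 39 (since 39 = 2·19 + 1 with remainder 1 ≠ 0), so F_{137^19} is not a subfield of F_{137^39}. Equivalently: if it were, the tower law would give 19 = [F_{137^19}:F_137] dividing [F_{137^39}:F_137] = 39, contradiction.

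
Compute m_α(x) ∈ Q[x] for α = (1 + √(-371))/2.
m_α(x) = x^2 - x + 93

From 2α - 1 = √(-371), squaring gives (2α - 1)^2 = -371, i.e. 4α^2 - 4α + 1 = -371, so α^2 - α + (1 + 371)/4 = 0. Since -371 ≡ 1 (mod 4), (1 + 371)/4 = 93 ∈ Z. The polynomial x^2 - x + 93 has discriminant 1 - 4·(93) = -371, which is not a perfect square in Q (d = -371 is squarefree and ≠ 1), so x^2 - x + 93 is irreducible over Q. It is the minimal polynomial of α.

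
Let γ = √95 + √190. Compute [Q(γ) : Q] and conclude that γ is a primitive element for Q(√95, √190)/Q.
[Q(γ) : Q] = 4 (equivalently, Q(γ) = Q(√95, √190))

Obviously Q(γ) ⊆ Q(√95, √190), and [Q(√95, √190):Q] = 4 (since 95, 190 are distinct squarefree integers > 1 with 18050 not a perfect square). To show equality we compute the minimal polynomial of γ. From γ = √95 + √190: γ^2 = 95 + 2√(18050) + 190 = 285 + 2√(18050), so γ^2 - 285 = 2√(18050); squaring, (γ^2 - 285)^2 = 4·18050, i.e. γ^4 - 570γ^2 + 81225 - 72200 = 0, i.e. γ^4 - 570γ^2 + 9025 = 0. So γ is a root of x^4 - 570x^2 + 9025. This polynomial is irreducible over Q: it has no rational root (each ±√95 ± √190 is irrational), and any factorization into two quadratics over Q would force √(18050) ∈ Q (pairing opposite roots) or √95, √190 ∈ Q (other pairings), all impossible. Hence [Q(γ):Q] = 4 = [Q(√95, √190):Q], so Q(γ) = Q(√95, √190).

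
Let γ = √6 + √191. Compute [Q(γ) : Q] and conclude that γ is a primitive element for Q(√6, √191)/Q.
[Q(γ) : Q] = 4 (equivalently, Q(γ) = Q(√6, √191))

Obviously Q(γ) ⊆ Q(√6, √191), and [Q(√6, √191):Q] = 4 (since 6, 191 are distinct squarefree integers > 1 with 1146 not a perfect square). To show equality we compute the minimal polynomial of γ. From γ = √6 + √191: γ^2 = 6 + 2√(1146) + 191 = 197 + 2√(1146), so γ^2 - 197 = 2√(1146); squaring, (γ^2 - 197)^2 = 4·1146, i.e. γ^4 - 394γ^2 + 38809 - 4584 = 0, i.e. γ^4 - 394γ^2 + 34225 = 0. So γ is a root of x^4 - 394x^2 + 34225. This polynomial is irreducible over Q: it has no rational root (each ±√6 ± √191 is irrational), and any factorization into two quadratics over Q would force √(1146) ∈ Q (pairing opposite roots) or √6, √191 ∈ Q (other pairings), all impossible. Hence [Q(γ):Q] = 4 = [Q(√6, √191):Q], so Q(γ) = Q(√6, √191).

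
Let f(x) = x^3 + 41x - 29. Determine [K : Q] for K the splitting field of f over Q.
[K : Q] = 6

By the rational root test, any rational root of the monic integer polynomial f(x) = x^3 + 41x - 29 must be an integer dividing the constant term -29, i.e. one of ±{1, 29}. Evaluating: f(1) = 13, f(-1) = -71, f(29) = 25549, f(-29) = -25607; none is 0, so f has no rational root and is therefore irreducible over Q (a cubic with no linear factor over a field is irreducible). For an irreducible cubic, the Galois group is A_3 or S_3 according as the discriminant disc(f) = -4a^3 - 27b^2 = -4·(41)^3 - 27·(-29)^2 = -298391 is or is not a square in Q. Here disc(f) = -298391 is not a perfect square in Q, so the Galois group of f over Q is not contained in A_3 and must be all of S_3. The splitting field has degree |S_3| = 6 over Q, so [K : Q] = 6.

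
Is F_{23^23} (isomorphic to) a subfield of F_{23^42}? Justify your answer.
No: F_{23^23} is not a subfield of F_{23^42}

F_{p^m} embeds in F_{p^n} iff m | n. Here 23 ∤ 42 (since 42 = 1·23 + 19 with remainder 19 ≠ 0), so F_{23^23} is not a subfield of F_{23^42}. Equivalently: if it were, the tower law would give 23 = [F_{23^23}:F_23] dividing [F_{23^42}:F_23] = 42, contradiction.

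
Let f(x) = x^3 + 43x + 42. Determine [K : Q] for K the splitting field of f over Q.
[K : Q] = 6

By the rational root test, any rational root of the monic integer polynomial f(x) = x^3 + 43x + 42 must be an integer dividing the constant term 42, i.e. one of ±{1, 2, 3, 6, 7, 14, 21, 42}. Evaluating: f(1) = 86, f(-1) = -2, f(2) = 136, f(-2) = -52, f(3) = 198, f(-3) = -114, f(6) = 516, f(-6) = -432, f(7) = 686, f(-7) = -602, f(14) = 3388, f(-14) = -3304, f(21) = 10206, f(-21) = -10122, f(42) = 75936, f(-42) = -75852; none is 0, so f has no rational root and is therefore irreducible over Q (a cubic with no linear factor over a field is irreducible). For an irreducible cubic, the Galois group is A_3 or S_3 according as the discriminant disc(f) = -4a^3 - 27b^2 = -4·(43)^3 - 27·(42)^2 = -365656 is or is not a square in Q. Here disc(f) = -365656 is not a perfect square in Q, so the Galois group of f over Q is not contained in A_3 and must be all of S_3. The splitting field has degree |S_3| = 6 over Q, so [K : Q] = 6.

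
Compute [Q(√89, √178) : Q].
[Q(√89, √178) : Q] = 4

[Q(√89):Q] = 2 (min poly x^2 - 89, irreducible since 89 is squarefree > 1). For the top step, suppose √178 ∈ Q(√89), say √178 = c + d√89 with c, d ∈ Q. Squaring: 178 = c^2 + 89d^2 + 2cd√89. Since √89 ∉ Q this forces 2cd = 0. If d = 0 then √178 = c ∈ Q, contradicting 178 squarefree > 1. If c = 0 then 178 = 89d^2, so 89·178 = (89d)^2 is a perfect square in Q — but 89·178 = 15842 is not a perfect square (since 89 and 178 are distinct squarefree integers). Contradiction. Hence √178 ∉ Q(√89), so x^2 - 178 stays irreducible over Q(√89) and [Q(√89, √178) : Q(√89)] = 2. By the tower law, [Q(√89, √178) : Q] = 2 · 2 = 4.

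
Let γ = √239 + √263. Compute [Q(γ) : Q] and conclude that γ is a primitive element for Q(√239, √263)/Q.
[Q(γ) : Q] = 4 (equivalently, Q(γ) = Q(√239, √263))

Obviously Q(γ) ⊆ Q(√239, √263), and [Q(√239, √263):Q] = 4 (since 239, 263 are distinct squarefree integers > 1 with 62857 not a perfect square). To show equality we compute the minimal polynomial of γ. From γ = √239 + √263: γ^2 = 239 + 2√(62857) + 263 = 502 + 2√(62857), so γ^2 - 502 = 2√(62857); squaring, (γ^2 - 502)^2 = 4·62857, i.e. γ^4 - 1004γ^2 + 252004 - 251428 = 0, i.e. γ^4 - 1004γ^2 + 576 = 0. So γ is a root of x^4 - 1004x^2 + 576. This polynomial is irreducible over Q: it has no rational root (each ±√239 ± √263 is irrational), and any factorization into two quadratics over Q would force √(62857) ∈ Q (pairing opposite roots) or √239, √263 ∈ Q (other pairings), all impossible. Hence [Q(γ):Q] = 4 = [Q(√239, √263):Q], so Q(γ) = Q(√239, √263).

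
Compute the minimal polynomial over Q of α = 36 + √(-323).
m_α(x) = x^2 - 72x + 1619

From α - 36 = √(-323), squaring gives (α - 36)^2 = -323, i.e. α^2 - 72α + 1296 = -323, so α^2 - 72α + 1619 = 0. The discriminant of x^2 - 72x + 1619 is (-72)^2 - 4·(1619) = 5184 - 6476 = -1292, and 4·(-323) is not a perfect square in Q since -323 is squarefree and ≠ 1. Hence x^2 - 72x + 1619 is irreducible over Q and is the minimal polynomial of α.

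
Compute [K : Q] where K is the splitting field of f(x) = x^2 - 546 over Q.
[K : Q] = 2

f(x) = x^2 - 546 factors as (x - √546)(x + √546). The splitting field is K = Q(√546). Since 546 is squarefree and > 1, it is not a perfect square, so x^2 - 546 is irreducible over Q and [Q(√546) : Q] = 2. Hence [K : Q] = 2.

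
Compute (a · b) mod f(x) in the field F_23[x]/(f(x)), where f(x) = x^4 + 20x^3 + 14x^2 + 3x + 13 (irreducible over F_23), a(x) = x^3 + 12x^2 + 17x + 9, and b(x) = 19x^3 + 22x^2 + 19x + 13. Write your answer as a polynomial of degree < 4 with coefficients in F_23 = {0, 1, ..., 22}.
a · b ≡ 7x^3 + 2x^2 + x + 8 (mod f(x))

Multiply in F_23[x]: a(x)·b(x) = (x^3 + 12x^2 + 17x + 9)·(19x^3 + 22x^2 + 19x + 13) = 19x^6 + 20x^5 + 8x^4 + 4x^3 + 10x^2 + x + 2. This has degree ≥ 4, so divide by f(x) over F_23: 19x^6 + 20x^5 + 8x^4 + 4x^3 + 10x^2 + x + 2 = (19x^2 + 8x + 19)·(x^4 + 20x^3 + 14x^2 + 3x + 13) + (7x^3 + 2x^2 + x + 8). Hence a·b ≡ 7x^3 + 2x^2 + x + 8 (mod f). (F_23[x]/(f) is a field with 23^4 = 279841 elements since f is irreducible of degree 4.)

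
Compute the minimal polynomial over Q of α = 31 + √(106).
m_α(x) = x^2 - 62x + 855

From α - 31 = √(106), squaring gives (α - 31)^2 = 106, i.e. α^2 - 62α + 961 = 106, so α^2 - 62α + 855 = 0. The discriminant of x^2 - 62x + 855 is (-62)^2 - 4·(855) = 3844 - 3420 = 424, and 4·(106) is not a perfect square in Q since 106 is squarefree and ≠ 1. Hence x^2 - 62x + 855 is irreducible over Q and is the minimal polynomial of α.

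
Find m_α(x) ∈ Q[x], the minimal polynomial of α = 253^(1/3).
m_α(x) = x^3 - 253

α satisfies α^3 = 253, so x^3 - 253 annihilates α. By the rational root test, a rational root p/q (in lowest terms) of x^3 - 253 would satisfy p^3 = 253 q^3, forcing q = 1 and p^3 = 253; but 253 is not a perfect cube, contradiction. A monic cubic over Q with no rational root is irreducible (any nontrivial factorization would include a linear factor). Hence x^3 - 253 is the minimal polynomial of α, and in particular [Q(α):Q] = 3.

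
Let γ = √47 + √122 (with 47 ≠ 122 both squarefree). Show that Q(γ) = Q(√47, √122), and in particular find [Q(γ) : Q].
[Q(γ) : Q] = 4 (equivalently, Q(γ) = Q(√47, √122))

Obviously Q(γ) ⊆ Q(√47, √122), and [Q(√47, √122):Q] = 4 (since 47, 122 are distinct squarefree integers > 1 with 5734 not a perfect square). To show equality we compute the minimal polynomial of γ. From γ = √47 + √122: γ^2 = 47 + 2√(5734) + 122 = 169 + 2√(5734), so γ^2 - 169 = 2√(5734); squaring, (γ^2 - 169)^2 = 4·5734, i.e. γ^4 - 338γ^2 + 28561 - 22936 = 0, i.e. γ^4 - 338γ^2 + 5625 = 0. So γ is a root of x^4 - 338x^2 + 5625. This polynomial is irreducible over Q: it has no rational root (each ±√47 ± √122 is irrational), and any factorization into two quadratics over Q would force √(5734) ∈ Q (pairing opposite roots) or √47, √122 ∈ Q (other pairings), all impossible. Hence [Q(γ):Q] = 4 = [Q(√47, √122):Q], so Q(γ) = Q(√47, √122).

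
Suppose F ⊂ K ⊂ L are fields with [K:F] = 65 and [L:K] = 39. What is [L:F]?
[L:F] = 2535

The tower law says that for any tower of field extensions F ⊂ K ⊂ L with finite degrees, [L:F] = [L:K] · [K:F]. Here this gives [L:F] = 39 · 65 = 2535.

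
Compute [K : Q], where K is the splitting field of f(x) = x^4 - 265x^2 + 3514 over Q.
[K : Q] = 4

Solving the quadratic in x^2: x^2 = (265 ± √(265^2 - 4·3514))/2 = (265 ± √56169)/2 = (265 ± 237)/2, giving x^2 = 14 or x^2 = 251. So f(x) = (x^2 - 14)(x^2 - 251) and the roots of f are ±√14, ±√251. Hence the splitting field is K = Q(√14, √251). Since 14 and 251 are distinct squarefree integers > 1, their product 3514 is not a perfect square, so √251 ∉ Q(√14). By the tower law [K:Q] = [Q(√14,√251):Q(√14)] · [Q(√14):Q] = 2 · 2 = 4.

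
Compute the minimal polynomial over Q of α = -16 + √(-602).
m_α(x) = x^2 + 32x + 858

From α + 16 = √(-602), squaring gives (α + 16)^2 = -602, i.e. α^2 + 32α + 256 = -602, so α^2 + 32α + 858 = 0. The discriminant of x^2 + 32x + 858 is (32)^2 - 4·(858) = 1024 - 3432 = -2408, and 4·(-602) is not a perfect square in Q since -602 is squarefree and ≠ 1. Hence x^2 + 32x + 858 is irreducible over Q and is the minimal polynomial of α.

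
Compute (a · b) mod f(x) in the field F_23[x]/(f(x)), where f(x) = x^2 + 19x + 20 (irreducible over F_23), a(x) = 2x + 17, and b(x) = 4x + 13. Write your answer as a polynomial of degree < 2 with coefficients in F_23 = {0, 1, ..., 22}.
a · b ≡ 11x + 15 (mod f(x))

Multiply in F_23[x]: a(x)·b(x) = (2x + 17)·(4x + 13) = 8x^2 + 2x + 14. This has degree ≥ 2, so divide by f(x) over F_23: 8x^2 + 2x + 14 = (8)·(x^2 + 19x + 20) + (11x + 15). Hence a·b ≡ 11x + 15 (mod f). (F_23[x]/(f) is a field with 23^2 = 529 elements since f is irreducible of degree 2.)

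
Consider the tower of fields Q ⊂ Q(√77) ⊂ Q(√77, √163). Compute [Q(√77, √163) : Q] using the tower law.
[Q(√77, √163) : Q] = 4

[Q(√77):Q] = 2 (min poly x^2 - 77, irreducible since 77 is squarefree > 1). For the top step, suppose √163 ∈ Q(√77), say √163 = c + d√77 with c, d ∈ Q. Squaring: 163 = c^2 + 77d^2 + 2cd√77. Since √77 ∉ Q this forces 2cd = 0. If d = 0 then √163 = c ∈ Q, contradicting 163 squarefree > 1. If c = 0 then 163 = 77d^2, so 77·163 = (77d)^2 is a perfect square in Q — but 77·163 = 12551 is not a perfect square (since 77 and 163 are distinct squarefree integers). Contradiction. Hence √163 ∉ Q(√77), so x^2 - 163 stays irreducible over Q(√77) and [Q(√77, √163) : Q(√77)] = 2. By the tower law, [Q(√77, √163) : Q] = 2 · 2 = 4.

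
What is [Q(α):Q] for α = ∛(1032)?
[Q(α):Q] = 3

The minimal polynomial of α is x^3 - 1032, irreducible over Q since 1032 is not a perfect cube (so x^3 - 1032 has no rational root). Hence [Q(α):Q] = deg(m_α) = 3.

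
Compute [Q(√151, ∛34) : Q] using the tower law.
[Q(√151, ∛34) : Q] = 6

Let L = Q(√151, ∛34). Since Q(√151) ⊂ L and [Q(√151):Q] = 2, the tower law gives 2 | [L:Q]. Likewise Q(∛34) ⊂ L with [Q(∛34):Q] = 3 (because 34 is not a perfect cube), so 3 | [L:Q]. As gcd(2,3) = 1, [L:Q] is divisible by 6. Conversely L is generated over Q by √151 and ∛34, so [L:Q] ≤ 2·3 = 6. Therefore [Q(√151, ∛34) : Q] = 6.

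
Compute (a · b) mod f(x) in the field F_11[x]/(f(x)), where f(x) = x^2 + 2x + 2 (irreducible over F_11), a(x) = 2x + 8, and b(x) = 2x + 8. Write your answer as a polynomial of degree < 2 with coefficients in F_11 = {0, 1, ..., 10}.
a · b ≡ 2x + 1 (mod f(x))

Multiply in F_11[x]: a(x)·b(x) = (2x + 8)·(2x + 8) = 4x^2 + 10x + 9. This has degree ≥ 2, so divide by f(x) over F_11: 4x^2 + 10x + 9 = (4)·(x^2 + 2x + 2) + (2x + 1). Hence a·b ≡ 2x + 1 (mod f). (F_11[x]/(f) is a field with 11^2 = 121 elements since f is irreducible of degree 2.)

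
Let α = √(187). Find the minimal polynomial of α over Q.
m_α(x) = x^2 - 187

α satisfies α^2 - 187 = 0, so x^2 - 187 annihilates α. Since d = 187 is squarefree and ≠ 1, it is not a perfect square in Q, so x^2 - 187 has no rational root and is therefore irreducible over Q (a degree-2 polynomial over a field is irreducible iff it has no root). Hence m_α(x) = x^2 - 187.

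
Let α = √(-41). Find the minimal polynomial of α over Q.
m_α(x) = x^2 + 41

α satisfies α^2 + 41 = 0, so x^2 + 41 annihilates α. Since d = -41 is squarefree and ≠ 1, it is not a perfect square in Q, so x^2 + 41 has no rational root and is therefore irreducible over Q (a degree-2 polynomial over a field is irreducible iff it has no root). Hence m_α(x) = x^2 + 41.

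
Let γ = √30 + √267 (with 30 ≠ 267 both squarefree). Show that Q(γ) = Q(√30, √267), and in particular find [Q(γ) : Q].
[Q(γ) : Q] = 4 (equivalently, Q(γ) = Q(√30, √267))

Obviously Q(γ) ⊆ Q(√30, √267), and [Q(√30, √267):Q] = 4 (since 30, 267 are distinct squarefree integers > 1 with 8010 not a perfect square). To show equality we compute the minimal polynomial of γ. From γ = √30 + √267: γ^2 = 30 + 2√(8010) + 267 = 297 + 2√(8010), so γ^2 - 297 = 2√(8010); squaring, (γ^2 - 297)^2 = 4·8010, i.e. γ^4 - 594γ^2 + 88209 - 32040 = 0, i.e. γ^4 - 594γ^2 + 56169 = 0. So γ is a root of x^4 - 594x^2 + 56169. This polynomial is irreducible over Q: it has no rational root (each ±√30 ± √267 is irrational), and any factorization into two quadratics over Q would force √(8010) ∈ Q (pairing opposite roots) or √30, √267 ∈ Q (other pairings), all impossible. Hence [Q(γ):Q] = 4 = [Q(√30, √267):Q], so Q(γ) = Q(√30, √267).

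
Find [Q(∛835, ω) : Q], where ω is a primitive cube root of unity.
[Q(∛835, ω) : Q] = 6

[Q(∛835):Q] = 3 (min poly x^3 - 835, irreducible since 835 is not a perfect cube). [Q(ω):Q] = 2 (min poly x^2 + x + 1). Since Q(∛835) ⊂ R and ω ∉ R, we have ω ∉ Q(∛835), so x^2 + x + 1 remains irreducible over Q(∛835) and [Q(∛835, ω) : Q(∛835)] = 2. By the tower law, [Q(∛835, ω) : Q] = 3 · 2 = 6. (In fact Q(∛835, ω) is the splitting field of x^3 - 835 over Q.)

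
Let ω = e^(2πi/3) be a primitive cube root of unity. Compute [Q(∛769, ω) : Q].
[Q(∛769, ω) : Q] = 6

[Q(∛769):Q] = 3 (min poly x^3 - 769, irreducible since 769 is not a perfect cube). [Q(ω):Q] = 2 (min poly x^2 + x + 1). Since Q(∛769) ⊂ R and ω ∉ R, we have ω ∉ Q(∛769), so x^2 + x + 1 remains irreducible over Q(∛769) and [Q(∛769, ω) : Q(∛769)] = 2. By the tower law, [Q(∛769, ω) : Q] = 3 · 2 = 6. (In fact Q(∛769, ω) is the splitting field of x^3 - 769 over Q.)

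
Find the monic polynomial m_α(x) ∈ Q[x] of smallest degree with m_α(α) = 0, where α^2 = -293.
m_α(x) = x^2 + 293

α satisfies α^2 + 293 = 0, so x^2 + 293 annihilates α. Since d = -293 is squarefree and ≠ 1, it is not a perfect square in Q, so x^2 + 293 has no rational root and is therefore irreducible over Q (a degree-2 polynomial over a field is irreducible iff it has no root). Hence m_α(x) = x^2 + 293.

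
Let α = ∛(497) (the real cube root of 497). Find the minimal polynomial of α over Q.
m_α(x) = x^3 - 497

α satisfies α^3 = 497, so x^3 - 497 annihilates α. By the rational root test, a rational root p/q (in lowest terms) of x^3 - 497 would satisfy p^3 = 497 q^3, forcing q = 1 and p^3 = 497; but 497 is not a perfect cube, contradiction. A monic cubic over Q with no rational root is irreducible (any nontrivial factorization would include a linear factor). Hence x^3 - 497 is the minimal polynomial of α, and in particular [Q(α):Q] = 3.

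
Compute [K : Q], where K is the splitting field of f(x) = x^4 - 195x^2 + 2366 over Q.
[K : Q] = 4

Solving the quadratic in x^2: x^2 = (195 ± √(195^2 - 4·2366))/2 = (195 ± √28561)/2 = (195 ± 169)/2, giving x^2 = 182 or x^2 = 13. So f(x) = (x^2 - 182)(x^2 - 13) and the roots of f are ±√182, ±√13. Hence the splitting field is K = Q(√182, √13). Since 182 and 13 are distinct squarefree integers > 1, their product 2366 is not a perfect square, so √13 ∉ Q(√182). By the tower law [K:Q] = [Q(√182,√13):Q(√182)] · [Q(√182):Q] = 2 · 2 = 4.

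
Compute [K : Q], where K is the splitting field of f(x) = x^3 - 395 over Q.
[K : Q] = 6

The roots of x^3 - 395 are ∛395, ω∛395, ω^2∛395 where ω = e^(2πi/3) is a primitive cube root of unity, so K = Q(∛395, ω). Now [Q(∛395):Q] = 3 (since 395 is not a perfect cube, x^3 - 395 is irreducible) and [Q(ω):Q] = 2. Both 2 and 3 divide [K:Q], and [K:Q] ≤ 3·2 = 6, so [K:Q] = 6. (Equivalently: Q(∛395) ⊂ R but ω ∉ R, so [K : Q(∛395)] = 2.)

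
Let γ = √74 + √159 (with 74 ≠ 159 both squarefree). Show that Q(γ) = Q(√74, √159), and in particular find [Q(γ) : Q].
[Q(γ) : Q] = 4 (equivalently, Q(γ) = Q(√74, √159))

Obviously Q(γ) ⊆ Q(√74, √159), and [Q(√74, √159):Q] = 4 (since 74, 159 are distinct squarefree integers > 1 with 11766 not a perfect square). To show equality we compute the minimal polynomial of γ. From γ = √74 + √159: γ^2 = 74 + 2√(11766) + 159 = 233 + 2√(11766), so γ^2 - 233 = 2√(11766); squaring, (γ^2 - 233)^2 = 4·11766, i.e. γ^4 - 466γ^2 + 54289 - 47064 = 0, i.e. γ^4 - 466γ^2 + 7225 = 0. So γ is a root of x^4 - 466x^2 + 7225. This polynomial is irreducible over Q: it has no rational root (each ±√74 ± √159 is irrational), and any factorization into two quadratics over Q would force √(11766) ∈ Q (pairing opposite roots) or √74, √159 ∈ Q (other pairings), all impossible. Hence [Q(γ):Q] = 4 = [Q(√74, √159):Q], so Q(γ) = Q(√74, √159).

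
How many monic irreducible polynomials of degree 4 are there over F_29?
There are 176610 monic irreducible polynomials of degree 4 over F_29

Each element of F_{29^4} that lies in no proper subfield is a root of exactly one monic irreducible of degree 4 over F_29, and each such polynomial has 4 distinct roots in F_{29^4}. By Möbius inversion the count is N_29(4) = (1/4) Σ_{d|4} μ(4/d) · 29^d = (1/4)(μ(4)·29^1 + μ(2)·29^2 + μ(1)·29^4) = 706440/4 = 176610.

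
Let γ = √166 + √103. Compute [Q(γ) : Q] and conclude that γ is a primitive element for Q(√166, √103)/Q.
[Q(γ) : Q] = 4 (equivalently, Q(γ) = Q(√166, √103))

Obviously Q(γ) ⊆ Q(√166, √103), and [Q(√166, √103):Q] = 4 (since 166, 103 are distinct squarefree integers > 1 with 17098 not a perfect square). To show equality we compute the minimal polynomial of γ. From γ = √166 + √103: γ^2 = 166 + 2√(17098) + 103 = 269 + 2√(17098), so γ^2 - 269 = 2√(17098); squaring, (γ^2 - 269)^2 = 4·17098, i.e. γ^4 - 538γ^2 + 72361 - 68392 = 0, i.e. γ^4 - 538γ^2 + 3969 = 0. So γ is a root of x^4 - 538x^2 + 3969. This polynomial is irreducible over Q: it has no rational root (each ±√166 ± √103 is irrational), and any factorization into two quadratics over Q would force √(17098) ∈ Q (pairing opposite roots) or √166, √103 ∈ Q (other pairings), all impossible. Hence [Q(γ):Q] = 4 = [Q(√166, √103):Q], so Q(γ) = Q(√166, √103).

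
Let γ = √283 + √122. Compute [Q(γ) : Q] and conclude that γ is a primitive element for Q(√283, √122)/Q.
[Q(γ) : Q] = 4 (equivalently, Q(γ) = Q(√283, √122))

Obviously Q(γ) ⊆ Q(√283, √122), and [Q(√283, √122):Q] = 4 (since 283, 122 are distinct squarefree integers > 1 with 34526 not a perfect square). To show equality we compute the minimal polynomial of γ. From γ = √283 + √122: γ^2 = 283 + 2√(34526) + 122 = 405 + 2√(34526), so γ^2 - 405 = 2√(34526); squaring, (γ^2 - 405)^2 = 4·34526, i.e. γ^4 - 810γ^2 + 164025 - 138104 = 0, i.e. γ^4 - 810γ^2 + 25921 = 0. So γ is a root of x^4 - 810x^2 + 25921. This polynomial is irreducible over Q: it has no rational root (each ±√283 ± √122 is irrational), and any factorization into two quadratics over Q would force √(34526) ∈ Q (pairing opposite roots) or √283, √122 ∈ Q (other pairings), all impossible. Hence [Q(γ):Q] = 4 = [Q(√283, √122):Q], so Q(γ) = Q(√283, √122).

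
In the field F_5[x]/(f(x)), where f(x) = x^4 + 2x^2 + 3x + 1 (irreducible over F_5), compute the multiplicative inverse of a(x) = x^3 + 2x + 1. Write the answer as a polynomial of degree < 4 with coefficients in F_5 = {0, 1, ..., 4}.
a(x)^(-1) ≡ x^3 + 2x^2 + x + 2 (mod f(x))

Since f is irreducible over F_5, F_5[x]/(f) is a field and a(x) ≠ 0 has an inverse. Apply the extended Euclidean algorithm to f(x) and a(x) in F_5[x]: f(x) = (x)·a(x) + (2x + 1);  a(x) = (3x^2 + x + 3)·(2x + 1) + (3). The last nonzero remainder is the constant 3 = gcd(f, a) in F_5. Back-substituting through the division chain expresses 3 = s(x)·a(x) + t(x)·f(x) with s(x) ≡ 3x^3 + x^2 + 3x + 1 (mod f), so (3x^3 + x^2 + 3x + 1)·a(x) ≡ 3 (mod f). Multiplying by 3^(-1) ≡ 2 in F_5 gives a(x)^(-1) ≡ 2·(3x^3 + x^2 + 3x + 1) ≡ x^3 + 2x^2 + x + 2 (mod f). Check: (x^3 + 2x + 1)·(x^3 + 2x^2 + x + 2) = x^6 + 2x^5 + 3x^4 + 2x^3 + 4x^2 + 2 ≡ 1 (mod x^4 + 2x^2 + 3x + 1).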